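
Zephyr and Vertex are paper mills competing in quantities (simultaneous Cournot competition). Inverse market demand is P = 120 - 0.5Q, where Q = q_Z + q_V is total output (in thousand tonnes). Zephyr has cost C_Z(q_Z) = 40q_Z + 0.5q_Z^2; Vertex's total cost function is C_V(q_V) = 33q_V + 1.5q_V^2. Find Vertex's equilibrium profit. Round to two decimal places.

597.91

Zephyr's profit: π_Z = (120 - 0.5Q)q_Z - (40q_Z + (1/2)q_Z²). Setting ∂π_Z/∂q_Z = 0: 80 - 2q_Z - (1/2)(q_V) = 0.
Vertex's first-order condition: 87 - 4q_V - (1/2)(q_Z) = 0.
Rearranging gives the reaction functions q_Z = (80 - (1/2)q_V)/2 and q_V = (87 - (1/2)q_Z)/4.
Solving the pair: q_Z = 1106/31, q_V = 536/31.
Price P = 120 - (1/2)·(1642/31) = 93.5161.
Vertex's profit: 93.5161·(536/31) - 33·(536/31) - (3/2)(536/31)² = 597.9105.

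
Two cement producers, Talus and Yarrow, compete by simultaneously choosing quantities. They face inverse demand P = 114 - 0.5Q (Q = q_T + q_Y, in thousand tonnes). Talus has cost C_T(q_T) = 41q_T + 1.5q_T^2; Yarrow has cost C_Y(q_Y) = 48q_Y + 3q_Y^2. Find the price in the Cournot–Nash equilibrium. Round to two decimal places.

Talus's profit: π_T = (114 - 0.5Q)q_T - (41q_T + (3/2)q_T²). Setting ∂π_T/∂q_T = 0: 73 - 4q_T - (1/2)(q_Y) = 0.
Yarrow's first-order condition: 66 - 7q_Y - (1/2)(q_T) = 0.
Rearranging gives the reaction functions q_T = (73 - (1/2)q_Y)/4 and q_Y = (66 - (1/2)q_T)/7.
Substituting one into the other gives q_T = 1912/111 and q_Y = 910/111.
Total output Q = 25.4234, so price P = 114 - (1/2)·25.4234 = 101.2883.

101.29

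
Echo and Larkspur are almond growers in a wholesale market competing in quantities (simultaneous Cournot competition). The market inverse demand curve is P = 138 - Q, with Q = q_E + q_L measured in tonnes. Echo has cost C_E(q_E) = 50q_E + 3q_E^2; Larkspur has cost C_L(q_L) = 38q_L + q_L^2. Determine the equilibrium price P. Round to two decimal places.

106.90

Echo's profit: π_E = (138 - Q)q_E - (50q_E + 3q_E²). Setting ∂π_E/∂q_E = 0: 88 - 8q_E - (q_L) = 0.
Larkspur's profit: π_L = (138 - Q)q_L - (38q_L + q_L²). Setting ∂π_L/∂q_L = 0: 100 - 4q_L - (q_E) = 0.
Best responses: q_E = (88 - q_L)/8, q_L = (100 - q_E)/4.
Substituting one into the other gives q_E = 252/31 and q_L = 712/31.
Total output Q = 964/31, so price P = 138 - 964/31 = 106.9032.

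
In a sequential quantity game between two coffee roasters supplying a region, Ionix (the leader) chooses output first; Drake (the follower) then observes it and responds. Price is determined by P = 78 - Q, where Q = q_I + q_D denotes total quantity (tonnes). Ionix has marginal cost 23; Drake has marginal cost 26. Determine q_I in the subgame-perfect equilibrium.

29

The follower Drake best-responds to any q_I: π_D = (78 - Q)q_D - 26q_D.
Follower FOC: 52 - q_I - 2q_D = 0, so q_D(q_I) = (52 - q_I)/2.
Ionix substitutes q_D(q_I) into its own profit: π_I = q_I(78 - q_I - (52 - q_I)/2) - 23q_I = (52 - (1/2)q_I)q_I - 23q_I.
Leader FOC: 29 - q_I = 0, so q_I = 29.
Then q_D = (52 - 29)/2 = 23/2.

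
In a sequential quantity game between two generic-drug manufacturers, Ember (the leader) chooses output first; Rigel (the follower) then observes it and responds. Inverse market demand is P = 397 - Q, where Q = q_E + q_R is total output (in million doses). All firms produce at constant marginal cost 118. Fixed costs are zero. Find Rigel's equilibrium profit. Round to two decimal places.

The follower Rigel best-responds to any q_E: π_R = (397 - Q)q_R - 118q_R.
Setting the follower's marginal profit to zero, 279 - q_E - 2q_R = 0, i.e. q_R = (279 - q_E)/2.
The leader anticipates this reaction. Substituting into P = 397 - Q gives P = 515/2 - (1/2)q_E, so π_E = (515/2 - (1/2)q_E)q_E - 118q_E.
The leader's first-order condition 279/2 - q_E = 0 yields q_E = 279/2.
Then q_R = (279 - 279/2)/2 = 279/4.
Price P = 397 - 837/4 = 751/4.
Rigel's profit: (751/4 - 118)·(279/4) = 4865.0625.

4865.06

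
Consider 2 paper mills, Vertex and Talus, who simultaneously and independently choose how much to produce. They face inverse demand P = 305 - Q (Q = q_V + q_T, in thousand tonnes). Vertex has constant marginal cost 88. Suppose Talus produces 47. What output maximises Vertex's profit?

With the rival's output fixed at 47, Vertex's profit is π_V = (305 - 47 - q_V)q_V - (88q_V) = (258 - q_V)q_V - (88q_V).
∂π_V/∂q_V = 170 - 2q_V = 0, so q_V = 85.

85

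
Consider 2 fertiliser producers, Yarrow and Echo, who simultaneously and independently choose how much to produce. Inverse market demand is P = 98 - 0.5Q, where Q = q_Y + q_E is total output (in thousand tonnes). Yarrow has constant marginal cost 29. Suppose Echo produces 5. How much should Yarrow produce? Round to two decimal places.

66.50

With the rival's output fixed at 5, Yarrow's profit is π_Y = (98 - (1/2)·5 - (1/2)q_Y)q_Y - (29q_Y) = (191/2 - (1/2)q_Y)q_Y - (29q_Y).
∂π_Y/∂q_Y = 133/2 - q_Y = 0, so q_Y = 133/2.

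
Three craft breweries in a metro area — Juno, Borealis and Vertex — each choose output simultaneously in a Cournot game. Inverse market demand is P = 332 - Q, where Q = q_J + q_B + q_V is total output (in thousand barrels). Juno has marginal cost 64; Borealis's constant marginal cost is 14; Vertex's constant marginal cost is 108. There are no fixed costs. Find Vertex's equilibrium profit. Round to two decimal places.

462.25

Juno's profit: π_J = (332 - Q)q_J - (64q_J). Setting ∂π_J/∂q_J = 0: 268 - 2q_J - (q_B + q_V) = 0.
Borealis's first-order condition: 318 - 2q_B - (q_J + q_V) = 0.
Vertex's profit: π_V = (332 - Q)q_V - (108q_V). Setting ∂π_V/∂q_V = 0: 224 - 2q_V - (q_J + q_B) = 0.
Adding the 3 conditions: 810 − 2Q − 2Q = 0, i.e. Q = 405/2.
Back-substituting: q_J = (268 − 405/2) = 131/2, q_B = (318 − 405/2) = 231/2, q_V = (224 − 405/2) = 43/2.
Price P = 332 - 405/2 = 259/2.
Vertex's profit: (259/2 - 108)·(43/2) = 1849/4.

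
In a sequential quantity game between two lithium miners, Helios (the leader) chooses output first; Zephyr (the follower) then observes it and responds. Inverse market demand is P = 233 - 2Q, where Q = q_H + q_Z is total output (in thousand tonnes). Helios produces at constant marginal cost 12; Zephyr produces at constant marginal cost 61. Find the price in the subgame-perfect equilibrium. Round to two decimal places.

79.50

Solve by backward induction. Given q_H, the follower Zephyr maximises π_Z = (233 - 2q_H - 2q_Z)q_Z - 61q_Z.
Setting the follower's marginal profit to zero, 172 - 2q_H - 4q_Z = 0, i.e. q_Z = (172 - 2q_H)/4.
Helios substitutes q_Z(q_H) into its own profit: π_H = q_H(233 - 2q_H - (172 - 2q_H)/2) - 12q_H = (147 - q_H)q_H - 12q_H.
Leader FOC: 135 - 2q_H = 0, so q_H = 135/2.
Then q_Z = (172 - 2·(135/2))/4 = 37/4.
Total output Q = 307/4, so price P = 233 - 2·(307/4) = 159/2.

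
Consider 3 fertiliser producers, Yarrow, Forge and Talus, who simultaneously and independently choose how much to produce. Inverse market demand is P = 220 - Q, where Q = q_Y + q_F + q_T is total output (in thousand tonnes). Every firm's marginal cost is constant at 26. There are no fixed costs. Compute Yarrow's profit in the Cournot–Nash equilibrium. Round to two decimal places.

2352.25

A representative firm's profit is π_i = q_i(220 - Q) - 26q_i.
Setting ∂π_i/∂q_i = 0 with rivals' quantities fixed: 194 - 2q_i - Σ_{j≠i} q_j = 0.
By symmetry each firm produces the same amount; substituting Σ_{j≠i} q_j = 2q_i yields q_i = 194/4 = 97/2.
Price P = 220 - 291/2 = 149/2.
Yarrow's profit: (149/2 - 26)·(97/2) = 2352.2500.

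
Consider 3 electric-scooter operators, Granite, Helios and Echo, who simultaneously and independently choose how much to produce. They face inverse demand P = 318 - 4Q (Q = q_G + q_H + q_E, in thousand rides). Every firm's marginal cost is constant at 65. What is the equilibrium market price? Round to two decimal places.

128.25

Each firm earns π_i = (318 - 4Q)q_i - 65q_i.
Setting ∂π_i/∂q_i = 0 with rivals' quantities fixed: 253 - 8q_i - 4·Σ_{j≠i} q_j = 0.
By symmetry each firm produces the same amount; substituting Σ_{j≠i} q_j = 2q_i yields q_i = 253/16.
Total output Q = 759/16, so price P = 318 - 4·(759/16) = 513/4.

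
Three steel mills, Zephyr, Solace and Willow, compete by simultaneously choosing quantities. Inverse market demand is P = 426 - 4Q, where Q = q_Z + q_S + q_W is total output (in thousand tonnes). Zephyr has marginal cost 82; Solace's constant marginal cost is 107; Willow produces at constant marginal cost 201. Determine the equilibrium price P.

204

Zephyr's profit: π_Z = (426 - 4Q)q_Z - (82q_Z). Setting ∂π_Z/∂q_Z = 0: 344 - 8q_Z - 4(q_S + q_W) = 0.
Solace's profit: π_S = (426 - 4Q)q_S - (107q_S). Setting ∂π_S/∂q_S = 0: 319 - 8q_S - 4(q_Z + q_W) = 0.
Willow's first-order condition: 225 - 8q_W - 4(q_Z + q_S) = 0.
Adding the 3 first-order conditions: 888 − 16Q = 0, so Q = 111/2.
Back-substituting: q_Z = (344 − 222)/4 = 61/2, q_S = (319 − 222)/4 = 97/4, q_W = (225 − 222)/4 = 3/4.
Total output Q = 111/2, so price P = 426 - 4·(111/2) = 204.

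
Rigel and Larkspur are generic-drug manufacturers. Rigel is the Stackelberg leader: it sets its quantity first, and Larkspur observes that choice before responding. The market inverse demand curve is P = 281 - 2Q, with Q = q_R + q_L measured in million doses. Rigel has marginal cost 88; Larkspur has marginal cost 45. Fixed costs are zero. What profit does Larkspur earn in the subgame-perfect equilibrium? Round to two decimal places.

3240.13

Solve by backward induction. Given q_R, the follower Larkspur maximises π_L = (281 - 2q_R - 2q_L)q_L - 45q_L.
Follower FOC: 236 - 2q_R - 4q_L = 0, so q_L(q_R) = (236 - 2q_R)/4.
Rigel substitutes q_L(q_R) into its own profit: π_R = q_R(281 - 2q_R - (236 - 2q_R)/2) - 88q_R = (163 - q_R)q_R - 88q_R.
The leader's first-order condition 75 - 2q_R = 0 yields q_R = 75/2.
Then q_L = (236 - 2·(75/2))/4 = 161/4.
Price P = 281 - 2·(311/4) = 251/2.
Larkspur's profit: (251/2 - 45)·(161/4) = 3240.1250.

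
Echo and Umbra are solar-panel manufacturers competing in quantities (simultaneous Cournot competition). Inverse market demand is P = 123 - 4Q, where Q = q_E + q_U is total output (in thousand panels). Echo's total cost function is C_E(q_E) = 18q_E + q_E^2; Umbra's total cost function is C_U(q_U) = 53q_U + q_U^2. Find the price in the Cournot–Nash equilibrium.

73

Echo's profit: π_E = (123 - 4Q)q_E - (18q_E + q_E²). Setting ∂π_E/∂q_E = 0: 105 - 10q_E - 4(q_U) = 0.
Umbra's first-order condition: 70 - 10q_U - 4(q_E) = 0.
Rearranging gives the reaction functions q_E = (105 - 4q_U)/10 and q_U = (70 - 4q_E)/10.
Substituting one into the other gives q_E = 55/6 and q_U = 10/3.
Total output Q = 25/2, so price P = 123 - 4·(25/2) = 73.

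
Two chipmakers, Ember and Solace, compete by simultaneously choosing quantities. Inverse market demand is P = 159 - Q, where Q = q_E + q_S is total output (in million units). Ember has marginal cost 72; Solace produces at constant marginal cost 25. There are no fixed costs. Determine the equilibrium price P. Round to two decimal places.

Ember's profit: π_E = (159 - Q)q_E - (72q_E). Setting ∂π_E/∂q_E = 0: 87 - 2q_E - (q_S) = 0.
Solace's profit: π_S = (159 - Q)q_S - (25q_S). Setting ∂π_S/∂q_S = 0: 134 - 2q_S - (q_E) = 0.
So q_E = (87 - q_S)/2 and q_S = (134 - q_E)/2.
Substituting one into the other gives q_E = 40/3 and q_S = 181/3.
Total output Q = 221/3, so price P = 159 - 221/3 = 256/3.

85.33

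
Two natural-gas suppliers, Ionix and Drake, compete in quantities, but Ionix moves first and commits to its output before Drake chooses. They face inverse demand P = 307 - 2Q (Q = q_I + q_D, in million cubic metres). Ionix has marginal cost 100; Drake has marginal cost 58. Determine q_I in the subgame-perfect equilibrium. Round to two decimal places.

The follower Drake best-responds to any q_I: π_D = (307 - 2Q)q_D - 58q_D.
∂π_D/∂q_D = 249 - 2q_I - 4q_D = 0 gives the reaction function q_D = (249 - 2q_I)/4.
Ionix substitutes q_D(q_I) into its own profit: π_I = q_I(307 - 2q_I - (249 - 2q_I)/2) - 100q_I = (365/2 - q_I)q_I - 100q_I.
The leader's first-order condition 165/2 - 2q_I = 0 yields q_I = 165/4.
Then q_D = (249 - 2·(165/4))/4 = 333/8.

41.25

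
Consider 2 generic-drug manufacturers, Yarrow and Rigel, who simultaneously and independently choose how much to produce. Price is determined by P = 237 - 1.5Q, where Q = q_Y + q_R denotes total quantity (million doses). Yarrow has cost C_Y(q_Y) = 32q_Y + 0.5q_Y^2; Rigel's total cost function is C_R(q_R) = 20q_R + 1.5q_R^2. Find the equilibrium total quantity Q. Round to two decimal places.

67.36

Yarrow's profit: π_Y = (237 - 1.5Q)q_Y - (32q_Y + (1/2)q_Y²). Setting ∂π_Y/∂q_Y = 0: 205 - 4q_Y - (3/2)(q_R) = 0.
Rigel's first-order condition: 217 - 6q_R - (3/2)(q_Y) = 0.
Best responses: q_Y = (205 - (3/2)q_R)/4, q_R = (217 - (3/2)q_Y)/6.
Substituting one into the other gives q_Y = 1206/29 and q_R = 25.7701.
Total output Q = 1206/29 + 25.7701 = 67.3563.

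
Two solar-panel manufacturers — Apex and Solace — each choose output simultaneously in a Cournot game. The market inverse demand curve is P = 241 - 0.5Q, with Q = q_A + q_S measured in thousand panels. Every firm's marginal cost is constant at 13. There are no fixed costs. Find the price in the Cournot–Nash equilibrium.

89

A representative firm's profit is π_i = q_i(241 - 0.5Q) - 13q_i.
First-order condition (treating rivals' output as given): 228 - q_i - (1/2)q_j = 0.
With identical firms every q_j equals q_i, so q_j = q_i and 228 = (3/2)q_i, giving q_i = 152.
Total output Q = 304, so price P = 241 - (1/2)·304 = 89.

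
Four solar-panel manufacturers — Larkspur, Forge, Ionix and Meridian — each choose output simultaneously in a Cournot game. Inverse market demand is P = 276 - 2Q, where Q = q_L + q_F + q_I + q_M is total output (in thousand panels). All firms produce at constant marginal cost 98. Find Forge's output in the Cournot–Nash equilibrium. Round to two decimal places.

A representative firm's profit is π_i = q_i(276 - 2Q) - 98q_i.
First-order condition (treating rivals' output as given): 178 - 4q_i - 2·Σ_{j≠i} q_j = 0.
By symmetry each firm produces the same amount; substituting Σ_{j≠i} q_j = 3q_i yields q_i = 178/10 = 89/5.

17.80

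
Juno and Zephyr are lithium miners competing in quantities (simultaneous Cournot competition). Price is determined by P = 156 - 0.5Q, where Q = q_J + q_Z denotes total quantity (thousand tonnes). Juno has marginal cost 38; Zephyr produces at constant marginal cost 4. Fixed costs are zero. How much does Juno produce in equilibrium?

56

Juno's profit: π_J = (156 - 0.5Q)q_J - (38q_J). Setting ∂π_J/∂q_J = 0: 118 - q_J - (1/2)(q_Z) = 0.
Zephyr's profit: π_Z = (156 - 0.5Q)q_Z - (4q_Z). Setting ∂π_Z/∂q_Z = 0: 152 - q_Z - (1/2)(q_J) = 0.
Best responses: q_J = (118 - (1/2)q_Z), q_Z = (152 - (1/2)q_J).
Substituting one into the other gives q_J = 56 and q_Z = 124.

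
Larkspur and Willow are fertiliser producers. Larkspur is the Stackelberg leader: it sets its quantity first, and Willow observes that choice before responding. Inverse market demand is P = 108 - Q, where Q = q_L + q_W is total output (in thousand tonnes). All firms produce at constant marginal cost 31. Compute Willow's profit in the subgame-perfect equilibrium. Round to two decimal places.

370.56

The follower Willow best-responds to any q_L: π_W = (108 - Q)q_W - 31q_W.
Setting the follower's marginal profit to zero, 77 - q_L - 2q_W = 0, i.e. q_W = (77 - q_L)/2.
Larkspur substitutes q_W(q_L) into its own profit: π_L = q_L(108 - q_L - (77 - q_L)/2) - 31q_L = (139/2 - (1/2)q_L)q_L - 31q_L.
Leader FOC: 77/2 - q_L = 0, so q_L = 77/2.
Then q_W = (77 - 77/2)/2 = 77/4.
Price P = 108 - 231/4 = 201/4.
Willow's profit: (201/4 - 31)·(77/4) = 370.5625.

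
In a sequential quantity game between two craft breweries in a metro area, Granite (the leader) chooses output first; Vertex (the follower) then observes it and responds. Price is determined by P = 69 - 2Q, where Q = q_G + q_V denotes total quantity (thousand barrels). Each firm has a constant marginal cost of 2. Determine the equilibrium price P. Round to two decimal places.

18.75

Solve by backward induction. Given q_G, the follower Vertex maximises π_V = (69 - 2q_G - 2q_V)q_V - 2q_V.
Setting the follower's marginal profit to zero, 67 - 2q_G - 4q_V = 0, i.e. q_V = (67 - 2q_G)/4.
The leader anticipates this reaction. Substituting into P = 69 - 2Q gives P = 71/2 - q_G, so π_G = (71/2 - q_G)q_G - 2q_G.
The leader's first-order condition 67/2 - 2q_G = 0 yields q_G = 67/4.
Then q_V = (67 - 2·(67/4))/4 = 67/8.
Total output Q = 201/8, so price P = 69 - 2·(201/8) = 75/4.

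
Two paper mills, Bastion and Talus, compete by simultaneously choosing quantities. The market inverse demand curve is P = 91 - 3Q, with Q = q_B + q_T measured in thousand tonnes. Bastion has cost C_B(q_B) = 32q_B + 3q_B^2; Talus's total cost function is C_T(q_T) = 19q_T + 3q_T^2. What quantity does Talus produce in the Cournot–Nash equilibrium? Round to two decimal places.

Bastion's profit: π_B = (91 - 3Q)q_B - (32q_B + 3q_B²). Setting ∂π_B/∂q_B = 0: 59 - 12q_B - 3(q_T) = 0.
Talus's profit: π_T = (91 - 3Q)q_T - (19q_T + 3q_T²). Setting ∂π_T/∂q_T = 0: 72 - 12q_T - 3(q_B) = 0.
Rearranging gives the reaction functions q_B = (59 - 3q_T)/12 and q_T = (72 - 3q_B)/12.
Substituting one into the other gives q_B = 164/45 and q_T = 229/45.

5.09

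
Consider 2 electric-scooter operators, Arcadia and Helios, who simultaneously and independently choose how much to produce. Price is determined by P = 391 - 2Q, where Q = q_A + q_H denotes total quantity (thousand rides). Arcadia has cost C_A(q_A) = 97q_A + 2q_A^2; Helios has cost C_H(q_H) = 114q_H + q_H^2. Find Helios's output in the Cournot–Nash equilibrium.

37

Arcadia's profit: π_A = (391 - 2Q)q_A - (97q_A + 2q_A²). Setting ∂π_A/∂q_A = 0: 294 - 8q_A - 2(q_H) = 0.
Helios's profit: π_H = (391 - 2Q)q_H - (114q_H + q_H²). Setting ∂π_H/∂q_H = 0: 277 - 6q_H - 2(q_A) = 0.
Rearranging gives the reaction functions q_A = (294 - 2q_H)/8 and q_H = (277 - 2q_A)/6.
Solving the pair: q_A = 55/2, q_H = 37.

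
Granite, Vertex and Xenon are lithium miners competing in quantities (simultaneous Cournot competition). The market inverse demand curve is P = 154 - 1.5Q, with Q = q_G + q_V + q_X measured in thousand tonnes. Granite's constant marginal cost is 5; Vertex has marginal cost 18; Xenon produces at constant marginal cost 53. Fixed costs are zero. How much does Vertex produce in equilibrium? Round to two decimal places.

26.33

Granite's profit: π_G = (154 - 1.5Q)q_G - (5q_G). Setting ∂π_G/∂q_G = 0: 149 - 3q_G - (3/2)(q_V + q_X) = 0.
Vertex's first-order condition: 136 - 3q_V - (3/2)(q_G + q_X) = 0.
Xenon's first-order condition: 101 - 3q_X - (3/2)(q_G + q_V) = 0.
Adding the 3 conditions: 386 − 3Q − 3Q = 0, i.e. Q = 193/3.
Back-substituting: q_G = (149 − 193/2)/(3/2) = 35, q_V = (136 − 193/2)/(3/2) = 79/3, q_X = (101 − 193/2)/(3/2) = 3.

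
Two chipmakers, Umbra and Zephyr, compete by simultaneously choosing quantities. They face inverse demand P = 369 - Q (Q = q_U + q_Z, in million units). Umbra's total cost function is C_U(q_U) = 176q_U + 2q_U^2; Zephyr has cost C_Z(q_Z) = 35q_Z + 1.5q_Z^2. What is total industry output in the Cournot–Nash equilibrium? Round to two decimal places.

84.21

Umbra's profit: π_U = (369 - Q)q_U - (176q_U + 2q_U²). Setting ∂π_U/∂q_U = 0: 193 - 6q_U - (q_Z) = 0.
Zephyr's profit: π_Z = (369 - Q)q_Z - (35q_Z + (3/2)q_Z²). Setting ∂π_Z/∂q_Z = 0: 334 - 5q_Z - (q_U) = 0.
Best responses: q_U = (193 - q_Z)/6, q_Z = (334 - q_U)/5.
Solving the pair: q_U = 631/29, q_Z = 1811/29.
Total output Q = 631/29 + 1811/29 = 84.2069.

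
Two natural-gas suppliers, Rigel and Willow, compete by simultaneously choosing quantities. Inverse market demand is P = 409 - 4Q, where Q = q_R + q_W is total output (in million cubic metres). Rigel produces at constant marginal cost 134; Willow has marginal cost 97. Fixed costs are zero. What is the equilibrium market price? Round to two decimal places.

Rigel's profit: π_R = (409 - 4Q)q_R - (134q_R). Setting ∂π_R/∂q_R = 0: 275 - 8q_R - 4(q_W) = 0.
Willow's profit: π_W = (409 - 4Q)q_W - (97q_W). Setting ∂π_W/∂q_W = 0: 312 - 8q_W - 4(q_R) = 0.
Rearranging gives the reaction functions q_R = (275 - 4q_W)/8 and q_W = (312 - 4q_R)/8.
Substituting one into the other gives q_R = 119/6 and q_W = 349/12.
Total output Q = 587/12, so price P = 409 - 4·(587/12) = 640/3.

213.33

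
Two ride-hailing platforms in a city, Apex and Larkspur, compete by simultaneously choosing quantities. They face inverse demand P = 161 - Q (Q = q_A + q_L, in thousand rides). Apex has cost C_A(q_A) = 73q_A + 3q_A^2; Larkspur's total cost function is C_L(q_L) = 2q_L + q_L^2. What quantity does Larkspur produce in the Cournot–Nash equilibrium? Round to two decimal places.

38.19

Apex's profit: π_A = (161 - Q)q_A - (73q_A + 3q_A²). Setting ∂π_A/∂q_A = 0: 88 - 8q_A - (q_L) = 0.
Larkspur's profit: π_L = (161 - Q)q_L - (2q_L + q_L²). Setting ∂π_L/∂q_L = 0: 159 - 4q_L - (q_A) = 0.
Best responses: q_A = (88 - q_L)/8, q_L = (159 - q_A)/4.
Substituting one into the other gives q_A = 193/31 and q_L = 1184/31.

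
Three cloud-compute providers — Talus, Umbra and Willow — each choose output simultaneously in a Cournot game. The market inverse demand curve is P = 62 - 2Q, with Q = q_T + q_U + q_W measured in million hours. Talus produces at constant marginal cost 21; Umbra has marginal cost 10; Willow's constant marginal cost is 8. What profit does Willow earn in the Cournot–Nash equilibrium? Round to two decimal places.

148.78

Talus's profit: π_T = (62 - 2Q)q_T - (21q_T). Setting ∂π_T/∂q_T = 0: 41 - 4q_T - 2(q_U + q_W) = 0.
Umbra's first-order condition: 52 - 4q_U - 2(q_T + q_W) = 0.
Willow's first-order condition: 54 - 4q_W - 2(q_T + q_U) = 0.
Adding the 3 conditions: 147 − 4Q − 4Q = 0, i.e. Q = 147/8.
Back-substituting: q_T = (41 − 147/4)/2 = 17/8, q_U = (52 − 147/4)/2 = 61/8, q_W = (54 − 147/4)/2 = 69/8.
Price P = 62 - 2·(147/8) = 101/4.
Willow's profit: (101/4 - 8)·(69/8) = 148.7813.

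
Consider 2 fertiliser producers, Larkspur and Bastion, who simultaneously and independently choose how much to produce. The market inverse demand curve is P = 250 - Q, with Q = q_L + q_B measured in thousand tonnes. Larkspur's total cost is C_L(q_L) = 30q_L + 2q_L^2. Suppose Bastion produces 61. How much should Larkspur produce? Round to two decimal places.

With the rival's output fixed at 61, Larkspur's profit is π_L = (250 - 61 - q_L)q_L - (30q_L + 2q_L²) = (189 - q_L)q_L - (30q_L + 2q_L²).
∂π_L/∂q_L = 159 - 6q_L = 0, so q_L = 53/2.

26.50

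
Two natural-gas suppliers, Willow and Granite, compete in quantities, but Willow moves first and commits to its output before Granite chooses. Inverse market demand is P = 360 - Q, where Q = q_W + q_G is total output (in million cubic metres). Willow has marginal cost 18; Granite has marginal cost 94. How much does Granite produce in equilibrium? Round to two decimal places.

Solve by backward induction. Given q_W, the follower Granite maximises π_G = (360 - q_W - q_G)q_G - 94q_G.
Follower FOC: 266 - q_W - 2q_G = 0, so q_G(q_W) = (266 - q_W)/2.
The leader anticipates this reaction. Substituting into P = 360 - Q gives P = 227 - (1/2)q_W, so π_W = (227 - (1/2)q_W)q_W - 18q_W.
Maximising: ∂π_W/∂q_W = 209 - q_W = 0, giving q_W = 209.
Then q_G = (266 - 209)/2 = 57/2.

28.50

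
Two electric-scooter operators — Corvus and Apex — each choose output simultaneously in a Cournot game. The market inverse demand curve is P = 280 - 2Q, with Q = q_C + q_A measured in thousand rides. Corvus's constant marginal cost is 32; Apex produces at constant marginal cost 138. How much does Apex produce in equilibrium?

6

Corvus's profit: π_C = (280 - 2Q)q_C - (32q_C). Setting ∂π_C/∂q_C = 0: 248 - 4q_C - 2(q_A) = 0.
Apex's first-order condition: 142 - 4q_A - 2(q_C) = 0.
Rearranging gives the reaction functions q_C = (248 - 2q_A)/4 and q_A = (142 - 2q_C)/4.
Substituting one into the other gives q_C = 59 and q_A = 6.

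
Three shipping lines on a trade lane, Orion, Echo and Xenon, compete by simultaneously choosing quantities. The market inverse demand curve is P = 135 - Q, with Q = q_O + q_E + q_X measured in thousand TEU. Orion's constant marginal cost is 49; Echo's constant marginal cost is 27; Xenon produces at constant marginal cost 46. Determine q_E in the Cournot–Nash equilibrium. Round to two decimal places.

37.25

Orion's profit: π_O = (135 - Q)q_O - (49q_O). Setting ∂π_O/∂q_O = 0: 86 - 2q_O - (q_E + q_X) = 0.
Echo's first-order condition: 108 - 2q_E - (q_O + q_X) = 0.
Xenon's profit: π_X = (135 - Q)q_X - (46q_X). Setting ∂π_X/∂q_X = 0: 89 - 2q_X - (q_O + q_E) = 0.
Summing all 3 equations gives 283 − 4Q = 0, hence Q = 283/4.
Back-substituting: q_O = (86 − 283/4) = 61/4, q_E = (108 − 283/4) = 149/4, q_X = (89 − 283/4) = 73/4.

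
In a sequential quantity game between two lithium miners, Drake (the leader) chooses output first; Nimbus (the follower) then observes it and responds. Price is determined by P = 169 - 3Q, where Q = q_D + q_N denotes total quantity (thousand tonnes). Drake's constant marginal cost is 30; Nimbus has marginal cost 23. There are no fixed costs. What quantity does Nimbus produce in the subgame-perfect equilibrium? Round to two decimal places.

13.33

The follower Nimbus best-responds to any q_D: π_N = (169 - 3Q)q_N - 23q_N.
Setting the follower's marginal profit to zero, 146 - 3q_D - 6q_N = 0, i.e. q_N = (146 - 3q_D)/6.
Drake substitutes q_N(q_D) into its own profit: π_D = q_D(169 - 3q_D - (146 - 3q_D)/2) - 30q_D = (96 - (3/2)q_D)q_D - 30q_D.
Maximising: ∂π_D/∂q_D = 66 - 3q_D = 0, giving q_D = 22.
Then q_N = (146 - 3·22)/6 = 40/3.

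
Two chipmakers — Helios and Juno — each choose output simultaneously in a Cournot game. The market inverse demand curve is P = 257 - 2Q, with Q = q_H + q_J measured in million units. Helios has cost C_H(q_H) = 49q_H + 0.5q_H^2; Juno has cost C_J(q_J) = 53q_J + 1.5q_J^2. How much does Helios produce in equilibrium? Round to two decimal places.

Helios's profit: π_H = (257 - 2Q)q_H - (49q_H + (1/2)q_H²). Setting ∂π_H/∂q_H = 0: 208 - 5q_H - 2(q_J) = 0.
Juno's first-order condition: 204 - 7q_J - 2(q_H) = 0.
Best responses: q_H = (208 - 2q_J)/5, q_J = (204 - 2q_H)/7.
Substituting one into the other gives q_H = 1048/31 and q_J = 604/31.

33.81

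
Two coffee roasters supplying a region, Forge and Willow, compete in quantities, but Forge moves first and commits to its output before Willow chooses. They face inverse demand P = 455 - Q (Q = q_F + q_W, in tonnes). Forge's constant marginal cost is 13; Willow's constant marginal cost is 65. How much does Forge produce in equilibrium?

247

The follower Willow best-responds to any q_F: π_W = (455 - Q)q_W - 65q_W.
∂π_W/∂q_W = 390 - q_F - 2q_W = 0 gives the reaction function q_W = (390 - q_F)/2.
Forge substitutes q_W(q_F) into its own profit: π_F = q_F(455 - q_F - (390 - q_F)/2) - 13q_F = (260 - (1/2)q_F)q_F - 13q_F.
The leader's first-order condition 247 - q_F = 0 yields q_F = 247.
Then q_W = (390 - 247)/2 = 143/2.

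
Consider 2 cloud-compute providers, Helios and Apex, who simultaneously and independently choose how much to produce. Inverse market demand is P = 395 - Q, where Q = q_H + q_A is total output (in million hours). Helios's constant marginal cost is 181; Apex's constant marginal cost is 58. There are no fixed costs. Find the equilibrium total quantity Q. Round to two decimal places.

Helios's profit: π_H = (395 - Q)q_H - (181q_H). Setting ∂π_H/∂q_H = 0: 214 - 2q_H - (q_A) = 0.
Apex's profit: π_A = (395 - Q)q_A - (58q_A). Setting ∂π_A/∂q_A = 0: 337 - 2q_A - (q_H) = 0.
Rearranging gives the reaction functions q_H = (214 - q_A)/2 and q_A = (337 - q_H)/2.
Substituting one into the other gives q_H = 91/3 and q_A = 460/3.
Total output Q = 91/3 + 460/3 = 551/3.

183.67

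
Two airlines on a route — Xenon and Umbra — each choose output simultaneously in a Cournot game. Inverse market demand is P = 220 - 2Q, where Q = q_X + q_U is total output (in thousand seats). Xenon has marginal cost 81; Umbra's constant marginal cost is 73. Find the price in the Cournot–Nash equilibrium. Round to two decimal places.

124.67

Xenon's profit: π_X = (220 - 2Q)q_X - (81q_X). Setting ∂π_X/∂q_X = 0: 139 - 4q_X - 2(q_U) = 0.
Umbra's profit: π_U = (220 - 2Q)q_U - (73q_U). Setting ∂π_U/∂q_U = 0: 147 - 4q_U - 2(q_X) = 0.
Rearranging gives the reaction functions q_X = (139 - 2q_U)/4 and q_U = (147 - 2q_X)/4.
Substituting one into the other gives q_X = 131/6 and q_U = 155/6.
Total output Q = 143/3, so price P = 220 - 2·(143/3) = 374/3.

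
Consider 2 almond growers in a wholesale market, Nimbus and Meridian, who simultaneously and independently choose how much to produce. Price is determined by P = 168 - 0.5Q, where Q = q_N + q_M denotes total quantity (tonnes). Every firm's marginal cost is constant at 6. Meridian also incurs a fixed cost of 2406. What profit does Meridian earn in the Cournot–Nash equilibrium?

Each firm earns π_i = (168 - 0.5Q)q_i - 6q_i.
First-order condition (treating rivals' output as given): 162 - q_i - (1/2)q_j = 0.
With identical firms every q_j equals q_i, so q_j = q_i and 162 = (3/2)q_i, giving q_i = 108.
Price P = 168 - (1/2)·216 = 60.
Meridian's profit: (60 - 6)·108 - 2406 = 3426.

3426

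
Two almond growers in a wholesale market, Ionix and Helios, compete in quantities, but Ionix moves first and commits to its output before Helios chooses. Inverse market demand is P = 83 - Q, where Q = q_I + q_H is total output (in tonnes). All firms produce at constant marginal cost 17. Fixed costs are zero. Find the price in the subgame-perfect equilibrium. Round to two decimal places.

Solve by backward induction. Given q_I, the follower Helios maximises π_H = (83 - q_I - q_H)q_H - 17q_H.
∂π_H/∂q_H = 66 - q_I - 2q_H = 0 gives the reaction function q_H = (66 - q_I)/2.
Ionix substitutes q_H(q_I) into its own profit: π_I = q_I(83 - q_I - (66 - q_I)/2) - 17q_I = (50 - (1/2)q_I)q_I - 17q_I.
The leader's first-order condition 33 - q_I = 0 yields q_I = 33.
Then q_H = (66 - 33)/2 = 33/2.
Total output Q = 99/2, so price P = 83 - 99/2 = 67/2.

33.50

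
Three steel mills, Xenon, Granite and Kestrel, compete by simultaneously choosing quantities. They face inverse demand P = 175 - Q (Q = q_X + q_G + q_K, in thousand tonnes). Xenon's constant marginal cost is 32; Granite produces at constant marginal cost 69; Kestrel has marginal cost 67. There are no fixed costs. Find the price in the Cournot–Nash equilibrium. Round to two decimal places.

Xenon's profit: π_X = (175 - Q)q_X - (32q_X). Setting ∂π_X/∂q_X = 0: 143 - 2q_X - (q_G + q_K) = 0.
Granite's profit: π_G = (175 - Q)q_G - (69q_G). Setting ∂π_G/∂q_G = 0: 106 - 2q_G - (q_X + q_K) = 0.
Kestrel's first-order condition: 108 - 2q_K - (q_X + q_G) = 0.
Summing all 3 equations gives 357 − 4Q = 0, hence Q = 357/4.
Back-substituting: q_X = (143 − 357/4) = 215/4, q_G = (106 − 357/4) = 67/4, q_K = (108 − 357/4) = 75/4.
Total output Q = 357/4, so price P = 175 - 357/4 = 343/4.

85.75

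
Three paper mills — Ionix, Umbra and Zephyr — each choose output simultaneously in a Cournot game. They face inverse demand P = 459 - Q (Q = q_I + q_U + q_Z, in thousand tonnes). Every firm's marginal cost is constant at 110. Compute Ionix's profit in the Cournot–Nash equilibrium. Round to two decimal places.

Each firm earns π_i = (459 - Q)q_i - 110q_i.
Setting ∂π_i/∂q_i = 0 with rivals' quantities fixed: 349 - 2q_i - Σ_{j≠i} q_j = 0.
With identical firms every q_j equals q_i, so Σ_{j≠i} q_j = 2q_i and 349 = 4q_i, giving q_i = 349/4.
Price P = 459 - 1047/4 = 789/4.
Ionix's profit: (789/4 - 110)·(349/4) = 7612.5625.

7612.56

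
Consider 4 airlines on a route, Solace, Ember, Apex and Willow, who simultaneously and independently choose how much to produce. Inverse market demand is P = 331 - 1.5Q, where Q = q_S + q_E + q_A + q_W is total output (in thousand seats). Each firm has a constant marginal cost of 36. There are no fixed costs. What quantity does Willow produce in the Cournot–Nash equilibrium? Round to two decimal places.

A representative firm's profit is π_i = q_i(331 - 1.5Q) - 36q_i.
First-order condition (treating rivals' output as given): 295 - 3q_i - (3/2)·Σ_{j≠i} q_j = 0.
With identical firms every q_j equals q_i, so Σ_{j≠i} q_j = 3q_i and 295 = (15/2)q_i, giving q_i = 118/3.

39.33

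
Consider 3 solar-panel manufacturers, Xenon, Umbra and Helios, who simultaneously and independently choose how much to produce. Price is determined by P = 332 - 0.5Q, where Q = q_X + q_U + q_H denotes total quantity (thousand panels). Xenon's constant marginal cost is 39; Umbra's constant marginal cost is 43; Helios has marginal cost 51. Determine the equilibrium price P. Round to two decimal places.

116.25

Xenon's profit: π_X = (332 - 0.5Q)q_X - (39q_X). Setting ∂π_X/∂q_X = 0: 293 - q_X - (1/2)(q_U + q_H) = 0.
Umbra's first-order condition: 289 - q_U - (1/2)(q_X + q_H) = 0.
Helios's profit: π_H = (332 - 0.5Q)q_H - (51q_H). Setting ∂π_H/∂q_H = 0: 281 - q_H - (1/2)(q_X + q_U) = 0.
Adding the 3 first-order conditions: 863 − 2Q = 0, so Q = 863/2.
Back-substituting: q_X = (293 − 863/4)/(1/2) = 309/2, q_U = (289 − 863/4)/(1/2) = 293/2, q_H = (281 − 863/4)/(1/2) = 261/2.
Total output Q = 863/2, so price P = 332 - (1/2)·(863/2) = 465/4.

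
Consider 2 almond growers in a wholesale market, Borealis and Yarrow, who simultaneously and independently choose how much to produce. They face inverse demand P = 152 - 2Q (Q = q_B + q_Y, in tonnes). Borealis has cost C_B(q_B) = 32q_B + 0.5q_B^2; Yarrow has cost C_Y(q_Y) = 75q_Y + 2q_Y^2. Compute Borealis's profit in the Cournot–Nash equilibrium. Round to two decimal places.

Borealis's profit: π_B = (152 - 2Q)q_B - (32q_B + (1/2)q_B²). Setting ∂π_B/∂q_B = 0: 120 - 5q_B - 2(q_Y) = 0.
Yarrow's profit: π_Y = (152 - 2Q)q_Y - (75q_Y + 2q_Y²). Setting ∂π_Y/∂q_Y = 0: 77 - 8q_Y - 2(q_B) = 0.
So q_B = (120 - 2q_Y)/5 and q_Y = (77 - 2q_B)/8.
Substituting one into the other gives q_B = 403/18 and q_Y = 145/36.
Price P = 152 - 2·(317/12) = 595/6.
Borealis's profit: (595/6)·(403/18) - 32·(403/18) - (1/2)(403/18)² = 1253.1559.

1253.16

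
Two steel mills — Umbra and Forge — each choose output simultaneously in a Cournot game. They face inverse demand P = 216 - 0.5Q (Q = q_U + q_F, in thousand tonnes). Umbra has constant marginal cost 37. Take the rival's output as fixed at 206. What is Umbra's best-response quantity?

With the rival's output fixed at 206, Umbra's profit is π_U = (216 - (1/2)·206 - (1/2)q_U)q_U - (37q_U) = (113 - (1/2)q_U)q_U - (37q_U).
∂π_U/∂q_U = 76 - q_U = 0, so q_U = 76.

76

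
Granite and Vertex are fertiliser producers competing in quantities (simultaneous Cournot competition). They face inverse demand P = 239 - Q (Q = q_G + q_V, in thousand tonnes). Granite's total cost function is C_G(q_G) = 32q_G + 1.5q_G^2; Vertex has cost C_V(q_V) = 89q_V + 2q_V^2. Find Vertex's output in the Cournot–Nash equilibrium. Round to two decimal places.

18.72

Granite's profit: π_G = (239 - Q)q_G - (32q_G + (3/2)q_G²). Setting ∂π_G/∂q_G = 0: 207 - 5q_G - (q_V) = 0.
Vertex's profit: π_V = (239 - Q)q_V - (89q_V + 2q_V²). Setting ∂π_V/∂q_V = 0: 150 - 6q_V - (q_G) = 0.
Best responses: q_G = (207 - q_V)/5, q_V = (150 - q_G)/6.
Substituting one into the other gives q_G = 1092/29 and q_V = 543/29.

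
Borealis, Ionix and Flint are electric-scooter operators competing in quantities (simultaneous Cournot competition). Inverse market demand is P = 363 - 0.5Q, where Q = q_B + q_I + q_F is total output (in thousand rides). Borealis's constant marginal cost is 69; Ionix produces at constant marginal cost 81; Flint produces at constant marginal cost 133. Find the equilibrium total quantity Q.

Borealis's profit: π_B = (363 - 0.5Q)q_B - (69q_B). Setting ∂π_B/∂q_B = 0: 294 - q_B - (1/2)(q_I + q_F) = 0.
Ionix's profit: π_I = (363 - 0.5Q)q_I - (81q_I). Setting ∂π_I/∂q_I = 0: 282 - q_I - (1/2)(q_B + q_F) = 0.
Flint's first-order condition: 230 - q_F - (1/2)(q_B + q_I) = 0.
Adding the 3 first-order conditions: 806 − 2Q = 0, so Q = 403.
Back-substituting: q_B = (294 − 403/2)/(1/2) = 185, q_I = (282 − 403/2)/(1/2) = 161, q_F = (230 − 403/2)/(1/2) = 57.
Total output Q = 185 + 161 + 57 = 403.

403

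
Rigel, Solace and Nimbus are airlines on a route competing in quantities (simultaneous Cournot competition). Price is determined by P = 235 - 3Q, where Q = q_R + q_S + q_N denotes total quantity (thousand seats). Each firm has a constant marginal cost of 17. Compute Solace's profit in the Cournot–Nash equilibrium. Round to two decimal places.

990.08

Each firm earns π_i = (235 - 3Q)q_i - 17q_i.
First-order condition (treating rivals' output as given): 218 - 6q_i - 3·Σ_{j≠i} q_j = 0.
By symmetry each firm produces the same amount; substituting Σ_{j≠i} q_j = 2q_i yields q_i = 218/12 = 109/6.
Price P = 235 - 3·(109/2) = 143/2.
Solace's profit: (143/2 - 17)·(109/6) = 990.0833.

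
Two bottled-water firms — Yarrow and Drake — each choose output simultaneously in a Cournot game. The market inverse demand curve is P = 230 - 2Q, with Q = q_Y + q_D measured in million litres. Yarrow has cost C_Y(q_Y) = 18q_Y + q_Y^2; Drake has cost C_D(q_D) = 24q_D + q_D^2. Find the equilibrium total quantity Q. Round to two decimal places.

52.25

Yarrow's profit: π_Y = (230 - 2Q)q_Y - (18q_Y + q_Y²). Setting ∂π_Y/∂q_Y = 0: 212 - 6q_Y - 2(q_D) = 0.
Drake's first-order condition: 206 - 6q_D - 2(q_Y) = 0.
Best responses: q_Y = (212 - 2q_D)/6, q_D = (206 - 2q_Y)/6.
Solving the pair: q_Y = 215/8, q_D = 203/8.
Total output Q = 215/8 + 203/8 = 209/4.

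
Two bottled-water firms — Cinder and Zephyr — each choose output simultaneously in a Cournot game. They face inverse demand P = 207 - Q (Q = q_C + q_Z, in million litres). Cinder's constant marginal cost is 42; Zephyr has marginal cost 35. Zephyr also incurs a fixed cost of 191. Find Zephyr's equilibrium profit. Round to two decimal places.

3369.11

Cinder's profit: π_C = (207 - Q)q_C - (42q_C). Setting ∂π_C/∂q_C = 0: 165 - 2q_C - (q_Z) = 0.
Zephyr's first-order condition: 172 - 2q_Z - (q_C) = 0.
Best responses: q_C = (165 - q_Z)/2, q_Z = (172 - q_C)/2.
Substituting one into the other gives q_C = 158/3 and q_Z = 179/3.
Price P = 207 - 337/3 = 284/3.
Zephyr's profit: (284/3 - 35)·(179/3) - 191 = 3369.1111.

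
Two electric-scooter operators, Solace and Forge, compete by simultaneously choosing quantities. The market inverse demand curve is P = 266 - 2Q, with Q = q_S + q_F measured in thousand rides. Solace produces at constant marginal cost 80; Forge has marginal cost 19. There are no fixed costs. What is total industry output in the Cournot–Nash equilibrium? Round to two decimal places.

Solace's profit: π_S = (266 - 2Q)q_S - (80q_S). Setting ∂π_S/∂q_S = 0: 186 - 4q_S - 2(q_F) = 0.
Forge's profit: π_F = (266 - 2Q)q_F - (19q_F). Setting ∂π_F/∂q_F = 0: 247 - 4q_F - 2(q_S) = 0.
So q_S = (186 - 2q_F)/4 and q_F = (247 - 2q_S)/4.
Solving the pair: q_S = 125/6, q_F = 154/3.
Total output Q = 125/6 + 154/3 = 433/6.

72.17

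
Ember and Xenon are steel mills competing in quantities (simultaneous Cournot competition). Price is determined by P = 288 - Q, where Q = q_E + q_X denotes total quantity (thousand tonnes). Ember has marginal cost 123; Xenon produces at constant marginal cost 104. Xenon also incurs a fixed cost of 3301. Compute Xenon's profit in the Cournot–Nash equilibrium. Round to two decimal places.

1277.78

Ember's profit: π_E = (288 - Q)q_E - (123q_E). Setting ∂π_E/∂q_E = 0: 165 - 2q_E - (q_X) = 0.
Xenon's profit: π_X = (288 - Q)q_X - (104q_X). Setting ∂π_X/∂q_X = 0: 184 - 2q_X - (q_E) = 0.
So q_E = (165 - q_X)/2 and q_X = (184 - q_E)/2.
Substituting one into the other gives q_E = 146/3 and q_X = 203/3.
Price P = 288 - 349/3 = 515/3.
Xenon's profit: (515/3 - 104)·(203/3) - 3301 = 1277.7778.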